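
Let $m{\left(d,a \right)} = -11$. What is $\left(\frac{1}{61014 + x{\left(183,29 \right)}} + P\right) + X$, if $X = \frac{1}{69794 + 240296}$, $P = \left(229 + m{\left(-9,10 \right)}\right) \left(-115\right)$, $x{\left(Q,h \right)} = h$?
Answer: $- \frac{474545614049767}{18928823870} \approx -25070.0$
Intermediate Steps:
$P = -25070$ ($P = \left(229 - 11\right) \left(-115\right) = 218 \left(-115\right) = -25070$)
$X = \frac{1}{310090} \approx 3.2249 \cdot 10^{-6}$
$\left(\frac{1}{61014 + x{\left(183,29 \right)}} + P\right) + X = \left(\frac{1}{61014 + 29} - 25070\right) + \frac{1}{310090} = \left(\frac{1}{61043} - 25070\right) + \frac{1}{310090} = - \frac{1530348009}{61043} + \frac{1}{310090} = - \frac{474545614049767}{18928823870}$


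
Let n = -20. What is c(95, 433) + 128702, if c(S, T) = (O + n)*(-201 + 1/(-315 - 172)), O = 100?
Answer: 54846834/487 ≈ 1.1262e+5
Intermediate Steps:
c(S, T) = -7831040/487 (c(S, T) = (100 - 20)*(-201 + 1/(-315 - 172)) = 80*(-201 + 1/(-487)) = 80*(-201 - 1/487) = 80*(-97888/487) = -7831040/487)
c(95, 433) + 128702 = -7831040/487 + 128702 = 54846834/487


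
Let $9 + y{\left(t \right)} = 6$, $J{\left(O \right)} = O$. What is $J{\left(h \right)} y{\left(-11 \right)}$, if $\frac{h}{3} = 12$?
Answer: $-108$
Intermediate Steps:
$h = 36$ ($h = 3 \cdot 12 = 36$)
$y{\left(t \right)} = -3$ ($y{\left(t \right)} = -9 + 6 = -3$)
$J{\left(h \right)} y{\left(-11 \right)} = 36 \left(-3\right) = -108$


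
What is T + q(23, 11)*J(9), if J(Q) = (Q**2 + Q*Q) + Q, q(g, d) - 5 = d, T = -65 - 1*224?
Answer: 2447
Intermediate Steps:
T = -289 (T = -65 - 224 = -289)
q(g, d) = 5 + d
J(Q) = Q + 2*Q**2 (J(Q) = (Q**2 + Q**2) + Q = 2*Q**2 + Q = Q + 2*Q**2)
T + q(23, 11)*J(9) = -289 + (5 + 11)*(9*(1 + 2*9)) = -289 + 16*(9*(1 + 18)) = -289 + 16*(9*19) = -289 + 16*171 = -289 + 2736 = 2447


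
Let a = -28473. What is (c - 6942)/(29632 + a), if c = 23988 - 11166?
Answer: 5880/1159 ≈ 5.0733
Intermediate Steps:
c = 12822
(c - 6942)/(29632 + a) = (12822 - 6942)/(29632 - 28473) = 5880/1159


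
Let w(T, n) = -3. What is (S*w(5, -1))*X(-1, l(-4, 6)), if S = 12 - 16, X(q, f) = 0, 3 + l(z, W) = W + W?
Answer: 0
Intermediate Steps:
l(z, W) = -3 + 2*W (l(z, W) = -3 + (W + W) = -3 + 2*W)
S = -4
(S*w(5, -1))*X(-1, l(-4, 6)) = -4*(-3)*0 = 12*0 = 0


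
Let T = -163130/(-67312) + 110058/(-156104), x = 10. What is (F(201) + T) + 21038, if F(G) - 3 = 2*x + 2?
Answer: 1064140200931/50517656 ≈ 21065.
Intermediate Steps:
F(G) = 25 (F(G) = 3 + (2*10 + 2) = 3 + (20 + 2) = 3 + 22 = 25)
T = 86812603/50517656 (T = -163130*(-1/67312) + 110058*(-1/156104) = 81565/33656 - 4233/6004 = 86812603/50517656 ≈ 1.7185)
(F(201) + T) + 21038 = (25 + 86812603/50517656) + 21038 = 1349754003/50517656 + 21038 = 1064140200931/50517656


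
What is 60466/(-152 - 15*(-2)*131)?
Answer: 30233/1889 ≈ 16.005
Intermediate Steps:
60466/(-152 - 15*(-2)*131) = 60466/(-152 + 30*131) = 60466/(-152 + 3930) = 60466/3778 = 60466*(1/3778) = 30233/1889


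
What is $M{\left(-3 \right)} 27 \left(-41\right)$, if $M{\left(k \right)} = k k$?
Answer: $-9963$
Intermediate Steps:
$M{\left(k \right)} = k^{2}$
$M{\left(-3 \right)} 27 \left(-41\right) = \left(-3\right)^{2} \cdot 27 \left(-41\right) = 9 \cdot 27 \left(-41\right) = 243 \left(-41\right) = -9963$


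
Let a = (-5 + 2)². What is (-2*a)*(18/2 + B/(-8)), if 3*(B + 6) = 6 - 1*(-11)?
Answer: -651/4 ≈ -162.75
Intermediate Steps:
B = -⅓ (B = -6 + (6 - 1*(-11))/3 = -6 + (6 + 11)/3 = -6 + (⅓)*17 = -6 + 17/3 = -⅓ ≈ -0.33333)
a = 9 (a = (-3)² = 9)
(-2*a)*(18/2 + B/(-8)) = (-2*9)*(18/2 - ⅓/(-8)) = -18*(18*(½) - ⅓*(-⅛)) = -18*(9 + 1/24) = -18*217/24 = -651/4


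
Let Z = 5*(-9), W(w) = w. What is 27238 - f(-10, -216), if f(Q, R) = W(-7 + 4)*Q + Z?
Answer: 27253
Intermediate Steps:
Z = -45
f(Q, R) = -45 - 3*Q (f(Q, R) = (-7 + 4)*Q - 45 = -3*Q - 45 = -45 - 3*Q)
27238 - f(-10, -216) = 27238 - (-45 - 3*(-10)) = 27238 - (-45 + 30) = 27238 - 1*(-15) = 27238 + 15 = 27253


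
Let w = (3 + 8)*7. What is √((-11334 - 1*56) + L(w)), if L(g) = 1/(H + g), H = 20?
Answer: I*√107168413/97 ≈ 106.72*I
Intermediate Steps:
w = 77 (w = 11*7 = 77)
L(g) = 1/(20 + g)
√((-11334 - 1*56) + L(w)) = √((-11334 - 1*56) + 1/(20 + 77)) = √((-11334 - 56) + 1/97) = √(-11390 + 1/97) = √(-1104829/97) = I*√107168413/97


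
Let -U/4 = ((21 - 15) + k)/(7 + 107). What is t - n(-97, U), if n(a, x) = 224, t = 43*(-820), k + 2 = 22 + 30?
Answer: -35484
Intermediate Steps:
k = 50 (k = -2 + (22 + 30) = -2 + 52 = 50)
U = -112/57 (U = -4*((21 - 15) + 50)/(7 + 107) = -4*(6 + 50)/114 = -224/114 = -4*28/57 = -112/57 ≈ -1.9649)
t = -35260
t - n(-97, U) = -35260 - 1*224 = -35260 - 224 = -35484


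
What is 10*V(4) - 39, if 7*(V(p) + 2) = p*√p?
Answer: -333/7 ≈ -47.571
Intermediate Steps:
V(p) = -2 + p^(3/2)/7 (V(p) = -2 + (p*√p)/7 = -2 + p^(3/2)/7)
10*V(4) - 39 = 10*(-2 + 4^(3/2)/7) - 39 = 10*(-2 + (⅐)*8) - 39 = 10*(-2 + 8/7) - 39 = 10*(-6/7) - 39 = -60/7 - 39 = -333/7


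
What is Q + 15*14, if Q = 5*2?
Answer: 220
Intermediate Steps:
Q = 10
Q + 15*14 = 10 + 15*14 = 10 + 210 = 220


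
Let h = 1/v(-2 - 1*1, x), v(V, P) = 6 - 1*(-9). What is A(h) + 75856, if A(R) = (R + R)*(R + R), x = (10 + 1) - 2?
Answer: 17067604/225 ≈ 75856.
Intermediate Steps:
x = 9 (x = 11 - 2 = 9)
v(V, P) = 15 (v(V, P) = 6 + 9 = 15)
h = 1/15 ≈ 0.066667
A(R) = 4*R**2 (A(R) = (2*R)*(2*R) = 4*R**2)
A(h) + 75856 = 4*(1/15)**2 + 75856 = 4*(1/225) + 75856 = 4/225 + 75856 = 17067604/225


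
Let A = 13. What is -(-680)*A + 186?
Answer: 9026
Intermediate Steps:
-(-680)*A + 186 = -(-680)*13 + 186 = -85*(-104) + 186 = 8840 + 186 = 9026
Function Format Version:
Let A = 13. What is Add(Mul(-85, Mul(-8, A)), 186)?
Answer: 9026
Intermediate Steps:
Add(Mul(-85, Mul(-8, A)), 186) = Add(Mul(-85, Mul(-8, 13)), 186) = Add(Mul(-85, -104), 186) = Add(8840, 186) = 9026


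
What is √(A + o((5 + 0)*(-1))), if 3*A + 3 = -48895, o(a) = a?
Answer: I*√146739/3 ≈ 127.69*I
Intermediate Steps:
A = -48898/3 (A = -1 + (⅓)*(-48895) = -1 - 48895/3 = -48898/3 ≈ -16299.)
√(A + o((5 + 0)*(-1))) = √(-48898/3 + (5 + 0)*(-1)) = √(-48898/3 + 5*(-1)) = √(-48898/3 - 5) = √(-48913/3) = I*√146739/3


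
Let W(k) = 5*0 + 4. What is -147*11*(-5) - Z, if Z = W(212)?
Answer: 8081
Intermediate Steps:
W(k) = 4 (W(k) = 0 + 4 = 4)
Z = 4
-147*11*(-5) - Z = -147*11*(-5) - 1*4 = -1617*(-5) - 4 = 8085 - 4 = 8081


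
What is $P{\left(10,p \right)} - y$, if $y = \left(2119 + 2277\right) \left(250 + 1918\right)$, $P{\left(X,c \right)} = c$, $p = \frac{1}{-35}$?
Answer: $- \frac{333568481}{35} \approx -9.5305 \cdot 10^{6}$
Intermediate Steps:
$p = - \frac{1}{35} \approx -0.028571$
$y = 9530528$ ($y = 4396 \cdot 2168 = 9530528$)
$P{\left(10,p \right)} - y = - \frac{1}{35} - 9530528 = - \frac{333568481}{35}$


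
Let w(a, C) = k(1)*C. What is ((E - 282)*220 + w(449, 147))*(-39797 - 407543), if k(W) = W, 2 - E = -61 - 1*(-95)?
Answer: 30836488220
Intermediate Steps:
E = -32 (E = 2 - (-61 - 1*(-95)) = 2 - (-61 + 95) = 2 - 1*34 = 2 - 34 = -32)
w(a, C) = C (w(a, C) = 1*C = C)
((E - 282)*220 + w(449, 147))*(-39797 - 407543) = ((-32 - 282)*220 + 147)*(-39797 - 407543) = (-314*220 + 147)*(-447340) = (-69080 + 147)*(-447340) = -68933*(-447340) = 30836488220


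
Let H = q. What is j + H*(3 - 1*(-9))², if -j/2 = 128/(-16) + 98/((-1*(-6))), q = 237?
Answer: 102334/3 ≈ 34111.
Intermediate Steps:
H = 237
j = -50/3 (j = -2*(128/(-16) + 98/((-1*(-6)))) = -2*(128*(-1/16) + 98/6) = -2*(-8 + 98*(⅙)) = -2*(-8 + 49/3) = -2*25/3 = -50/3 ≈ -16.667)
j + H*(3 - 1*(-9))² = -50/3 + 237*(3 - 1*(-9))² = -50/3 + 237*(3 + 9)² = -50/3 + 237*12² = -50/3 + 237*144 = -50/3 + 34128 = 102334/3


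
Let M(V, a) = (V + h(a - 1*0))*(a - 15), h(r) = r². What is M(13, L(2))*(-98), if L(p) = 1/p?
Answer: 75313/4 ≈ 18828.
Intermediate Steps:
L(p) = 1/p
M(V, a) = (-15 + a)*(V + a²) (M(V, a) = (V + (a - 1*0)²)*(a - 15) = (V + (a + 0)²)*(-15 + a) = (V + a²)*(-15 + a) = (-15 + a)*(V + a²))
M(13, L(2))*(-98) = ((1/2)³ - 15*13 - 15*(1/2)² + 13/2)*(-98) = ((½)³ - 195 - 15*(½)² + 13*(½))*(-98) = (⅛ - 195 - 15*¼ + 13/2)*(-98) = (⅛ - 195 - 15/4 + 13/2)*(-98) = -1537/8*(-98) = 75313/4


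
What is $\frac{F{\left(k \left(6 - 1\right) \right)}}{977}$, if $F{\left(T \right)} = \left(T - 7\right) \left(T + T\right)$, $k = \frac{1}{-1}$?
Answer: $\frac{120}{977} \approx 0.12283$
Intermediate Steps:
$k = -1$
$F{\left(T \right)} = 2 T \left(-7 + T\right)$ ($F{\left(T \right)} = \left(-7 + T\right) 2 T = 2 T \left(-7 + T\right)$)
$\frac{F{\left(k \left(6 - 1\right) \right)}}{977} = \frac{2 \left(- (6 - 1)\right) \left(-7 - \left(6 - 1\right)\right)}{977} = 2 \left(\left(-1\right) 5\right) \left(-7 - 5\right) \frac{1}{977} = 2 \left(-5\right) \left(-7 - 5\right) \frac{1}{977} = 2 \left(-5\right) \left(-12\right) \frac{1}{977} = 120 \cdot \frac{1}{977} = \frac{120}{977}$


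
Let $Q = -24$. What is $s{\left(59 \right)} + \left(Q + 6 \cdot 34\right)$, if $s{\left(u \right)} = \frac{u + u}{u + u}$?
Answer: $181$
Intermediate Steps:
$s{\left(u \right)} = 1$ ($s{\left(u \right)} = \frac{2 u}{2 u} = 2 u \frac{1}{2 u} = 1$)
$s{\left(59 \right)} + \left(Q + 6 \cdot 34\right) = 1 + \left(-24 + 6 \cdot 34\right) = 1 + \left(-24 + 204\right) = 1 + 180 = 181$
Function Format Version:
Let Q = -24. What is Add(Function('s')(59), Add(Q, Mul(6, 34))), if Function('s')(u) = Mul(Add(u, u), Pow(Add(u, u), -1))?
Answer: 181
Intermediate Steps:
Function('s')(u) = 1 (Function('s')(u) = Mul(Mul(2, u), Pow(Mul(2, u), -1)) = Mul(Mul(2, u), Mul(Rational(1, 2), Pow(u, -1))) = 1)
Add(Function('s')(59), Add(Q, Mul(6, 34))) = Add(1, Add(-24, Mul(6, 34))) = Add(1, Add(-24, 204)) = Add(1, 180) = 181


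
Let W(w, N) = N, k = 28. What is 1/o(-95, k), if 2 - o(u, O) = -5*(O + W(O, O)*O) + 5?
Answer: 1/4057 ≈ 0.00024649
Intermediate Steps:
o(u, O) = -3 + 5*O + 5*O**2 (o(u, O) = 2 - (-5*(O + O*O) + 5) = 2 - (-5*(O + O**2) + 5) = 2 - ((-5*O - 5*O**2) + 5) = 2 - (5 - 5*O - 5*O**2) = 2 + (-5 + 5*O + 5*O**2) = -3 + 5*O + 5*O**2)
1/o(-95, k) = 1/(-3 + 5*28 + 5*28**2) = 1/(-3 + 140 + 5*784) = 1/(-3 + 140 + 3920) = 1/4057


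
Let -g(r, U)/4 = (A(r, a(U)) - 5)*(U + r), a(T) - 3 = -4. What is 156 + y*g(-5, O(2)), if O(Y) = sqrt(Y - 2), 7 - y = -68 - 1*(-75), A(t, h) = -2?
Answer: 156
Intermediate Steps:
a(T) = -1 (a(T) = 3 - 4 = -1)
y = 0 (y = 7 - (-68 - 1*(-75)) = 7 - (-68 + 75) = 7 - 1*7 = 7 - 7 = 0)
O(Y) = sqrt(-2 + Y)
g(r, U) = 28*U + 28*r (g(r, U) = -4*(-2 - 5)*(U + r) = -(-28)*(U + r) = -4*(-7*U - 7*r) = 28*U + 28*r)
156 + y*g(-5, O(2)) = 156 + 0*(28*sqrt(-2 + 2) + 28*(-5)) = 156 + 0*(28*sqrt(0) - 140) = 156 + 0*(28*0 - 140) = 156 + 0*(0 - 140) = 156 + 0*(-140) = 156 + 0 = 156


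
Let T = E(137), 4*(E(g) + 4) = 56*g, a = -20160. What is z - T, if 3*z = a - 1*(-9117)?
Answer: -5595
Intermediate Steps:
E(g) = -4 + 14*g (E(g) = -4 + (56*g)/4 = -4 + 14*g)
T = 1914 (T = -4 + 14*137 = -4 + 1918 = 1914)
z = -3681 (z = (-20160 - 1*(-9117))/3 = (-20160 + 9117)/3 = (⅓)*(-11043) = -3681)
z - T = -3681 - 1*1914 = -3681 - 1914 = -5595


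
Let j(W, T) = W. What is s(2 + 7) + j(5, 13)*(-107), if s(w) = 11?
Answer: -524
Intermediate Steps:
s(2 + 7) + j(5, 13)*(-107) = 11 + 5*(-107) = 11 - 535 = -524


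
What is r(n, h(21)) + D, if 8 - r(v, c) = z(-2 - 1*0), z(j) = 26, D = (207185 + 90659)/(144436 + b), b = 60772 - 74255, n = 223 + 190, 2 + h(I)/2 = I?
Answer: -2059310/130953 ≈ -15.726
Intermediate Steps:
h(I) = -4 + 2*I
n = 413
b = -13483
D = 297844/130953 (D = (207185 + 90659)/(144436 - 13483) = 297844/130953 ≈ 2.2744)
r(v, c) = -18 (r(v, c) = 8 - 1*26 = 8 - 26 = -18)
r(n, h(21)) + D = -18 + 297844/130953 = -2059310/130953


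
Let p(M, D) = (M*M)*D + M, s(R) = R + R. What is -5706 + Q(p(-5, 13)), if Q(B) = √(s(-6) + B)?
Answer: -5706 + 2*√77 ≈ -5688.5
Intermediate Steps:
s(R) = 2*R
p(M, D) = M + D*M² (p(M, D) = M²*D + M = D*M² + M = M + D*M²)
Q(B) = √(-12 + B) (Q(B) = √(2*(-6) + B) = √(-12 + B))
-5706 + Q(p(-5, 13)) = -5706 + √(-12 - 5*(1 + 13*(-5))) = -5706 + √(-12 - 5*(1 - 65)) = -5706 + √(-12 - 5*(-64)) = -5706 + √(-12 + 320) = -5706 + √308 = -5706 + 2*√77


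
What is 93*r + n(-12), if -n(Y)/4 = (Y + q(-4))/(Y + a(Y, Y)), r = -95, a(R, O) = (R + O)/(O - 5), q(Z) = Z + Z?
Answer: -79583/9 ≈ -8842.6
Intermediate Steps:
q(Z) = 2*Z
a(R, O) = (O + R)/(-5 + O)
n(Y) = -4*(-8 + Y)/(Y + 2*Y/(-5 + Y)) (n(Y) = -4*(Y + 2*(-4))/(Y + (Y + Y)/(-5 + Y)) = -4*(Y - 8)/(Y + (2*Y)/(-5 + Y)) = -4*(-8 + Y)/(Y + 2*Y/(-5 + Y)))
93*r + n(-12) = 93*(-95) - 4*(-8 - 12)*(-5 - 12)/(-12*(-3 - 12)) = -8835 - 4*(-1/12)*(-20)*(-17)/(-15) = -8835 - 4*(-1/12)*(-1/15)*(-20)*(-17) = -8835 - 68/9 = -79583/9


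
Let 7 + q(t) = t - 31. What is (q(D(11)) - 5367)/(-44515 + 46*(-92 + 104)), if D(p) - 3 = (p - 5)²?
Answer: 5366/43963 ≈ 0.12206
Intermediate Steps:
D(p) = 3 + (-5 + p)² (D(p) = 3 + (p - 5)² = 3 + (-5 + p)²)
q(t) = -38 + t (q(t) = -7 + (t - 31) = -7 + (-31 + t) = -38 + t)
(q(D(11)) - 5367)/(-44515 + 46*(-92 + 104)) = ((-38 + (3 + (-5 + 11)²)) - 5367)/(-44515 + 46*(-92 + 104)) = ((-38 + (3 + 6²)) - 5367)/(-44515 + 46*12) = ((-38 + (3 + 36)) - 5367)/(-44515 + 552) = ((-38 + 39) - 5367)/(-43963) = (1 - 5367)*(-1/43963) = -5366*(-1/43963) = 5366/43963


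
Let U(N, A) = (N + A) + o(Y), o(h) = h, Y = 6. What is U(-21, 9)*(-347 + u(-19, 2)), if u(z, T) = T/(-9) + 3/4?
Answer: 12473/6 ≈ 2078.8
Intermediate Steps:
u(z, T) = 3/4 - T/9 (u(z, T) = T*(-1/9) + 3*(1/4) = -T/9 + 3/4 = 3/4 - T/9)
U(N, A) = 6 + A + N (U(N, A) = (N + A) + 6 = (A + N) + 6 = 6 + A + N)
U(-21, 9)*(-347 + u(-19, 2)) = (6 + 9 - 21)*(-347 + (3/4 - 1/9*2)) = -6*(-347 + (3/4 - 2/9)) = -6*(-347 + 19/36) = -6*(-12473/36) = 12473/6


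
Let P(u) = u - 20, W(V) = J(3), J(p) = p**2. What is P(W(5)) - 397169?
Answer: -397180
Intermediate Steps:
W(V) = 9 (W(V) = 3**2 = 9)
P(u) = -20 + u
P(W(5)) - 397169 = (-20 + 9) - 397169 = -11 - 397169 = -397180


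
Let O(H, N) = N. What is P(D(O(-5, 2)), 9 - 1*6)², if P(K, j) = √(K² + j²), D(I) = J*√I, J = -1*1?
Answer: 11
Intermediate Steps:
J = -1
D(I) = -√I
P(D(O(-5, 2)), 9 - 1*6)² = (√((-√2)² + (9 - 1*6)²))² = (√(2 + (9 - 6)²))² = (√(2 + 3²))² = (√(2 + 9))² = (√11)² = 11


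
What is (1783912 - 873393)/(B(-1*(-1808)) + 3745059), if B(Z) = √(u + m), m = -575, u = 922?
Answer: 3409947375621/14025466913134 - 910519*√347/14025466913134 ≈ 0.24312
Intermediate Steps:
B(Z) = √347 (B(Z) = √(922 - 575) = √347)
(1783912 - 873393)/(B(-1*(-1808)) + 3745059) = (1783912 - 873393)/(√347 + 3745059) = 910519/(3745059 + √347)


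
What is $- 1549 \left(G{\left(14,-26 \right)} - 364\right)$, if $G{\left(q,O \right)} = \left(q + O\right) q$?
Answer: $824068$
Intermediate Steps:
$G{\left(q,O \right)} = q \left(O + q\right)$ ($G{\left(q,O \right)} = \left(O + q\right) q = q \left(O + q\right)$)
$- 1549 \left(G{\left(14,-26 \right)} - 364\right) = - 1549 \left(14 \left(-26 + 14\right) - 364\right) = - 1549 \left(14 \left(-12\right) - 364\right) = - 1549 \left(-168 - 364\right) = \left(-1549\right) \left(-532\right) = 824068$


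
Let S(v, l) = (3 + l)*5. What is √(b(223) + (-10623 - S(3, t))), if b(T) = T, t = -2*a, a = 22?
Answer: I*√10195 ≈ 100.97*I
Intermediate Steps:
t = -44 (t = -2*22 = -44)
S(v, l) = 15 + 5*l
√(b(223) + (-10623 - S(3, t))) = √(223 + (-10623 - (15 + 5*(-44)))) = √(223 + (-10623 - (15 - 220))) = √(223 + (-10623 - 1*(-205))) = √(223 + (-10623 + 205)) = √(223 - 10418) = √(-10195) = I*√10195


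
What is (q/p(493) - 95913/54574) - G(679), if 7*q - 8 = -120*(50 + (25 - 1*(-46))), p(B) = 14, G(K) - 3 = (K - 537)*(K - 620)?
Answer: -22812538687/2674126 ≈ -8530.8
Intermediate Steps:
G(K) = 3 + (-620 + K)*(-537 + K) (G(K) = 3 + (K - 537)*(K - 620) = 3 + (-537 + K)*(-620 + K) = 3 + (-620 + K)*(-537 + K))
q = -14512/7 (q = 8/7 + (-120*(50 + (25 - 1*(-46))))/7 = 8/7 + (-120*(50 + (25 + 46)))/7 = 8/7 + (-120*(50 + 71))/7 = 8/7 + (-120*121)/7 = 8/7 + (⅐)*(-14520) = 8/7 - 14520/7 = -14512/7 ≈ -2073.1)
(q/p(493) - 95913/54574) - G(679) = (-14512/7/14 - 95913/54574) - (332943 + 679² - 1157*679) = (-14512/7*1/14 - 95913*1/54574) - (332943 + 461041 - 785603) = (-7256/49 - 95913/54574) - 1*8381 = -400688681/2674126 - 8381 = -22812538687/2674126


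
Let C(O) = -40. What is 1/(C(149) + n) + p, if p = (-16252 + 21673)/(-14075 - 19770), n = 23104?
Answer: -124996099/780601080 ≈ -0.16013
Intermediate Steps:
p = -5421/33845 (p = 5421/(-33845) = 5421*(-1/33845) = -5421/33845 ≈ -0.16017)
1/(C(149) + n) + p = 1/(-40 + 23104) - 5421/33845 = 1/23064 - 5421/33845 = -124996099/780601080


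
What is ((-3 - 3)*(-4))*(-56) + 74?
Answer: -1270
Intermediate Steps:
((-3 - 3)*(-4))*(-56) + 74 = -6*(-4)*(-56) + 74 = 24*(-56) + 74 = -1344 + 74 = -1270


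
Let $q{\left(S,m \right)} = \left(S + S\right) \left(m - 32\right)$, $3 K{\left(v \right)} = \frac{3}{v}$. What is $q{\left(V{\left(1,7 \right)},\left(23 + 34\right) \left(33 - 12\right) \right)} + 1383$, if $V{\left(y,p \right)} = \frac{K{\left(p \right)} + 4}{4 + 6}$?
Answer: $\frac{16438}{7} \approx 2348.3$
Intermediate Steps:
$K{\left(v \right)} = \frac{1}{v}$ ($K{\left(v \right)} = \frac{3 \frac{1}{v}}{3} = \frac{1}{v}$)
$V{\left(y,p \right)} = \frac{2}{5} + \frac{1}{10 p}$ ($V{\left(y,p \right)} = \frac{\frac{1}{p} + 4}{4 + 6} = \frac{4 + \frac{1}{p}}{10} = \left(4 + \frac{1}{p}\right) \frac{1}{10} = \frac{2}{5} + \frac{1}{10 p}$)
$q{\left(S,m \right)} = 2 S \left(-32 + m\right)$
$q{\left(V{\left(1,7 \right)},\left(23 + 34\right) \left(33 - 12\right) \right)} + 1383 = 2 \frac{1 + 4 \cdot 7}{10 \cdot 7} \left(-32 + \left(23 + 34\right) \left(33 - 12\right)\right) + 1383 = 2 \cdot \frac{1}{10} \cdot \frac{1}{7} \left(1 + 28\right) \left(-32 + 57 \cdot 21\right) + 1383 = 2 \cdot \frac{1}{10} \cdot \frac{1}{7} \cdot 29 \left(-32 + 1197\right) + 1383 = 2 \cdot \frac{29}{70} \cdot 1165 + 1383 = \frac{6757}{7} + 1383 = \frac{16438}{7}$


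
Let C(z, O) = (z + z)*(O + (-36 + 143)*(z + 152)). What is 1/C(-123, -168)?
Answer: -1/722010 ≈ -1.3850e-6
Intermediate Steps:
C(z, O) = 2*z*(16264 + O + 107*z) (C(z, O) = (2*z)*(O + 107*(152 + z)) = (2*z)*(O + (16264 + 107*z)) = (2*z)*(16264 + O + 107*z) = 2*z*(16264 + O + 107*z))
1/C(-123, -168) = 1/(2*(-123)*(16264 - 168 + 107*(-123))) = 1/(2*(-123)*(16264 - 168 - 13161)) = 1/(2*(-123)*2935) = 1/(-722010) = -1/722010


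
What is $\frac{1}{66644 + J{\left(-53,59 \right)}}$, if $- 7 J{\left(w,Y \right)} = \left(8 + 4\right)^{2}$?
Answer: $\frac{7}{466364} \approx 1.501 \cdot 10^{-5}$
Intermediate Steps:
$J{\left(w,Y \right)} = - \frac{144}{7}$ ($J{\left(w,Y \right)} = - \frac{\left(8 + 4\right)^{2}}{7} = - \frac{12^{2}}{7} = \left(- \frac{1}{7}\right) 144 = - \frac{144}{7}$)
$\frac{1}{66644 + J{\left(-53,59 \right)}} = \frac{1}{66644 - \frac{144}{7}} = \frac{1}{\frac{466364}{7}} = \frac{7}{466364}$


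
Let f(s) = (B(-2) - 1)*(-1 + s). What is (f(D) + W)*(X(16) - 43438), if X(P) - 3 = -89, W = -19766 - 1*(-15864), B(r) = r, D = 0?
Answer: 169700076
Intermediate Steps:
W = -3902 (W = -19766 + 15864 = -3902)
f(s) = 3 - 3*s (f(s) = (-2 - 1)*(-1 + s) = -3*(-1 + s) = 3 - 3*s)
X(P) = -86 (X(P) = 3 - 89 = -86)
(f(D) + W)*(X(16) - 43438) = ((3 - 3*0) - 3902)*(-86 - 43438) = ((3 + 0) - 3902)*(-43524) = (3 - 3902)*(-43524) = -3899*(-43524) = 169700076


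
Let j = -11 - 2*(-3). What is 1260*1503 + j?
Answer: 1893775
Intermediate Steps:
j = -5 (j = -11 + 6 = -5)
1260*1503 + j = 1260*1503 - 5 = 1893780 - 5 = 1893775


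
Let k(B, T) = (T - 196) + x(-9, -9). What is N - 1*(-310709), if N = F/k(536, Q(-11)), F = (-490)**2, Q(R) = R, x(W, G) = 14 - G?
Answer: 14232589/46 ≈ 3.0940e+5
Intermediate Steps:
k(B, T) = -173 + T (k(B, T) = (T - 196) + (14 - 1*(-9)) = (-196 + T) + (14 + 9) = (-196 + T) + 23 = -173 + T)
F = 240100
N = -60025/46 (N = 240100/(-173 - 11) = 240100/(-184) = 240100*(-1/184) = -60025/46 ≈ -1304.9)
N - 1*(-310709) = -60025/46 - 1*(-310709) = -60025/46 + 310709 = 14232589/46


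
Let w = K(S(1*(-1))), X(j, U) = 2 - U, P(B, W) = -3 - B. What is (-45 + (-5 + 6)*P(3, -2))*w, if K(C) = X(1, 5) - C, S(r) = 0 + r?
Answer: 102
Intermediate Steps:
S(r) = r
K(C) = -3 - C (K(C) = (2 - 1*5) - C = (2 - 5) - C = -3 - C)
w = -2 (w = -3 - (-1) = -3 - 1*(-1) = -3 + 1 = -2)
(-45 + (-5 + 6)*P(3, -2))*w = (-45 + (-5 + 6)*(-3 - 1*3))*(-2) = (-45 + 1*(-3 - 3))*(-2) = (-45 + 1*(-6))*(-2) = (-45 - 6)*(-2) = -51*(-2) = 102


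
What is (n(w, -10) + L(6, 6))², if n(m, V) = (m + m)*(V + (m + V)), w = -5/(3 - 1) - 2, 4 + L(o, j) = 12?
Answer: 208849/4 ≈ 52212.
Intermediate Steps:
L(o, j) = 8 (L(o, j) = -4 + 12 = 8)
w = -9/2 (w = -5/2 - 2 = -9/2 ≈ -4.5000)
n(m, V) = 2*m*(m + 2*V) (n(m, V) = (2*m)*(V + (V + m)) = (2*m)*(m + 2*V) = 2*m*(m + 2*V))
(n(w, -10) + L(6, 6))² = (2*(-9/2)*(-9/2 + 2*(-10)) + 8)² = (2*(-9/2)*(-9/2 - 20) + 8)² = (2*(-9/2)*(-49/2) + 8)² = (441/2 + 8)² = (457/2)² = 208849/4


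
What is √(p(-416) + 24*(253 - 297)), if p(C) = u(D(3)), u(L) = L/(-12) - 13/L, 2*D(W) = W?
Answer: I*√153330/12 ≈ 32.631*I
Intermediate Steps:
D(W) = W/2
u(L) = -13/L - L/12 (u(L) = L*(-1/12) - 13/L = -L/12 - 13/L = -13/L - L/12)
p(C) = -211/24 (p(C) = -13/((½)*3) - 3/24 = -13/3/2 - 1/12*3/2 = -13*⅔ - ⅛ = -26/3 - ⅛ = -211/24)
√(p(-416) + 24*(253 - 297)) = √(-211/24 + 24*(253 - 297)) = √(-211/24 + 24*(-44)) = √(-211/24 - 1056) = √(-25555/24) = I*√153330/12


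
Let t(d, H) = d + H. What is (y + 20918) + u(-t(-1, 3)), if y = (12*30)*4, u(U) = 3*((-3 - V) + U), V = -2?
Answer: 22349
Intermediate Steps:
t(d, H) = H + d
u(U) = -3 + 3*U (u(U) = 3*((-3 - 1*(-2)) + U) = 3*((-3 + 2) + U) = 3*(-1 + U) = -3 + 3*U)
y = 1440 (y = 360*4 = 1440)
(y + 20918) + u(-t(-1, 3)) = (1440 + 20918) + (-3 + 3*(-(3 - 1))) = 22358 + (-3 + 3*(-1*2)) = 22358 + (-3 + 3*(-2)) = 22358 + (-3 - 6) = 22358 - 9 = 22349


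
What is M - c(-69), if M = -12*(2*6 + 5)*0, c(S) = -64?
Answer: 64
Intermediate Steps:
M = 0 (M = -12*(12 + 5)*0 = -12*17*0 = -204*0 = 0)
M - c(-69) = 0 - 1*(-64) = 0 + 64 = 64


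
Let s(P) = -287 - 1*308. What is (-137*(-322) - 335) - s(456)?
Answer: 44374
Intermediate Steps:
s(P) = -595 (s(P) = -287 - 308 = -595)
(-137*(-322) - 335) - s(456) = (-137*(-322) - 335) - 1*(-595) = (44114 - 335) + 595 = 43779 + 595 = 44374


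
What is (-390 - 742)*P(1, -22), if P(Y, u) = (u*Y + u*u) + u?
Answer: -498080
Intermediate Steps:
P(Y, u) = u + u² + Y*u (P(Y, u) = (Y*u + u²) + u = (u² + Y*u) + u = u + u² + Y*u)
(-390 - 742)*P(1, -22) = (-390 - 742)*(-22*(1 + 1 - 22)) = -(-24904)*(-20) = -1132*440 = -498080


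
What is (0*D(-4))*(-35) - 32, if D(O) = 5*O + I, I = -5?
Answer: -32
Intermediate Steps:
D(O) = -5 + 5*O (D(O) = 5*O - 5 = -5 + 5*O)
(0*D(-4))*(-35) - 32 = (0*(-5 + 5*(-4)))*(-35) - 32 = (0*(-5 - 20))*(-35) - 32 = (0*(-25))*(-35) - 32 = 0*(-35) - 32 = 0 - 32 = -32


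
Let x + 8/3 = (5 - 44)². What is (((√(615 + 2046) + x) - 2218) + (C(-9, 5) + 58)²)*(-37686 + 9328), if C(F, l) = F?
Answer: -144739232/3 - 28358*√2661 ≈ -4.9709e+7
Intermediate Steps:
x = 4555/3 (x = -8/3 + (5 - 44)² = -8/3 + (-39)² = -8/3 + 1521 = 4555/3 ≈ 1518.3)
(((√(615 + 2046) + x) - 2218) + (C(-9, 5) + 58)²)*(-37686 + 9328) = (((√(615 + 2046) + 4555/3) - 2218) + (-9 + 58)²)*(-37686 + 9328) = (((√2661 + 4555/3) - 2218) + 49²)*(-28358) = (((4555/3 + √2661) - 2218) + 2401)*(-28358) = ((-2099/3 + √2661) + 2401)*(-28358) = (5104/3 + √2661)*(-28358) = -144739232/3 - 28358*√2661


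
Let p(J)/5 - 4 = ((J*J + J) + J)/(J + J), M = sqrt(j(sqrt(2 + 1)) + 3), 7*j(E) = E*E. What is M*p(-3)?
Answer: 5*sqrt(42) ≈ 32.404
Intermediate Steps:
j(E) = E**2/7 (j(E) = (E*E)/7 = E**2/7)
M = 2*sqrt(42)/7 (M = sqrt((sqrt(2 + 1))**2/7 + 3) = sqrt((sqrt(3))**2/7 + 3) = sqrt((1/7)*3 + 3) = sqrt(3/7 + 3) = sqrt(24/7) = 2*sqrt(42)/7 ≈ 1.8516)
p(J) = 20 + 5*(J**2 + 2*J)/(2*J) (p(J) = 20 + 5*(((J*J + J) + J)/(J + J)) = 20 + 5*(((J**2 + J) + J)/((2*J))) = 20 + 5*(((J + J**2) + J)*(1/(2*J))) = 20 + 5*((J**2 + 2*J)*(1/(2*J))) = 20 + 5*((J**2 + 2*J)/(2*J)) = 20 + 5*(J**2 + 2*J)/(2*J))
M*p(-3) = (2*sqrt(42)/7)*(25 + (5/2)*(-3)) = (2*sqrt(42)/7)*(25 - 15/2) = (2*sqrt(42)/7)*(35/2) = 5*sqrt(42)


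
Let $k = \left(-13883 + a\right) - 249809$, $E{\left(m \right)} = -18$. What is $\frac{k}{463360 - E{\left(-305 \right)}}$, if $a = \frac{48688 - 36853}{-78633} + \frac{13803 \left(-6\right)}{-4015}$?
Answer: $- \frac{9249347869919}{16254862347790} \approx -0.56902$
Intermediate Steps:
$a = \frac{718301141}{35079055}$ ($a = 11835 \left(- \frac{1}{78633}\right) - - \frac{82818}{4015} = - \frac{1315}{8737} + \frac{82818}{4015} = \frac{718301141}{35079055} \approx 20.477$)
$k = - \frac{9249347869919}{35079055}$ ($k = \left(-13883 + \frac{718301141}{35079055}\right) - 249809 = - \frac{486284219424}{35079055} - 249809 = - \frac{9249347869919}{35079055} \approx -2.6367 \cdot 10^{5}$)
$\frac{k}{463360 - E{\left(-305 \right)}} = - \frac{9249347869919}{35079055 \left(463360 - -18\right)} = - \frac{9249347869919}{35079055 \left(463360 + 18\right)} = - \frac{9249347869919}{35079055 \cdot 463378} = \left(- \frac{9249347869919}{35079055}\right) \frac{1}{463378} = - \frac{9249347869919}{16254862347790}$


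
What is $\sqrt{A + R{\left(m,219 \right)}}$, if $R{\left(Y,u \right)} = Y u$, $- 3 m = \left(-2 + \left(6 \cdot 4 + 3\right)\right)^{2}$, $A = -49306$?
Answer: $i \sqrt{94931} \approx 308.11 i$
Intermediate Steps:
$m = - \frac{625}{3}$ ($m = - \frac{\left(-2 + \left(6 \cdot 4 + 3\right)\right)^{2}}{3} = - \frac{\left(-2 + \left(24 + 3\right)\right)^{2}}{3} = - \frac{\left(-2 + 27\right)^{2}}{3} = - \frac{25^{2}}{3} = \left(- \frac{1}{3}\right) 625 = - \frac{625}{3} \approx -208.33$)
$\sqrt{A + R{\left(m,219 \right)}} = \sqrt{-49306 - 45625} = \sqrt{-94931} = i \sqrt{94931}$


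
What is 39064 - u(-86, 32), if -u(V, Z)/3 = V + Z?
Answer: 38902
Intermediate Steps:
u(V, Z) = -3*V - 3*Z (u(V, Z) = -3*(V + Z) = -3*V - 3*Z)
39064 - u(-86, 32) = 39064 - (-3*(-86) - 3*32) = 39064 - (258 - 96) = 39064 - 1*162 = 39064 - 162 = 38902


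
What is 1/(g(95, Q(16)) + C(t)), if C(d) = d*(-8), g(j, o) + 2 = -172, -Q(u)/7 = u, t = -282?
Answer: 1/2082 ≈ 0.00048031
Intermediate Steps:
Q(u) = -7*u
g(j, o) = -174 (g(j, o) = -2 - 172 = -174)
C(d) = -8*d
1/(g(95, Q(16)) + C(t)) = 1/(-174 - 8*(-282)) = 1/(-174 + 2256) = 1/2082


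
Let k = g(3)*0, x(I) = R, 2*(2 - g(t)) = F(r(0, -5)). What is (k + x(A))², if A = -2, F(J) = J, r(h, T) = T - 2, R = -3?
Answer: 9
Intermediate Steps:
r(h, T) = -2 + T
g(t) = 11/2 (g(t) = 2 - (-2 - 5)/2 = 2 - ½*(-7) = 2 + 7/2 = 11/2)
x(I) = -3
k = 0 (k = (11/2)*0 = 0)
(k + x(A))² = (0 - 3)² = (-3)² = 9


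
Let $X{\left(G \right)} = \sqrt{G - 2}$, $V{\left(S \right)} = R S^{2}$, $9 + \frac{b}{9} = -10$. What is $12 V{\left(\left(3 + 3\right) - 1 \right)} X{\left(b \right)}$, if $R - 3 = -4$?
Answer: $- 300 i \sqrt{173} \approx - 3945.9 i$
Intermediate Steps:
$b = -171$ ($b = -81 + 9 \left(-10\right) = -81 - 90 = -171$)
$R = -1$ ($R = 3 - 4 = -1$)
$V{\left(S \right)} = - S^{2}$
$X{\left(G \right)} = \sqrt{-2 + G}$
$12 V{\left(\left(3 + 3\right) - 1 \right)} X{\left(b \right)} = 12 \left(- \left(\left(3 + 3\right) - 1\right)^{2}\right) \sqrt{-2 - 171} = 12 \left(- \left(6 - 1\right)^{2}\right) \sqrt{-173} = 12 \left(- 5^{2}\right) i \sqrt{173} = 12 \left(\left(-1\right) 25\right) i \sqrt{173} = 12 \left(-25\right) i \sqrt{173} = - 300 i \sqrt{173}$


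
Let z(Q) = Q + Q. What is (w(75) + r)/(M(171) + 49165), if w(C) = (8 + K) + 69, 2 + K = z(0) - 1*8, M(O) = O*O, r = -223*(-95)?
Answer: 10626/39203 ≈ 0.27105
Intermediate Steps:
z(Q) = 2*Q
r = 21185
M(O) = O²
K = -10 (K = -2 + (2*0 - 1*8) = -2 + (0 - 8) = -2 - 8 = -10)
w(C) = 67 (w(C) = (8 - 10) + 69 = -2 + 69 = 67)
(w(75) + r)/(M(171) + 49165) = (67 + 21185)/(171² + 49165) = 21252/(29241 + 49165) = 21252/78406 = 21252*(1/78406) = 10626/39203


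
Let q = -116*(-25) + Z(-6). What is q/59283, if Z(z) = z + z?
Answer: 2888/59283 ≈ 0.048715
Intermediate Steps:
Z(z) = 2*z
q = 2888 (q = -116*(-25) + 2*(-6) = 2900 - 12 = 2888)
q/59283 = 2888/59283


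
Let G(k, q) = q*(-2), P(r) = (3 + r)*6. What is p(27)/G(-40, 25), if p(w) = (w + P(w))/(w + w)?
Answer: -23/300 ≈ -0.076667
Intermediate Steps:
P(r) = 18 + 6*r
G(k, q) = -2*q
p(w) = (18 + 7*w)/(2*w) (p(w) = (w + (18 + 6*w))/(w + w) = (18 + 7*w)/((2*w)) = (18 + 7*w)*(1/(2*w)) = (18 + 7*w)/(2*w))
p(27)/G(-40, 25) = (7/2 + 9/27)/((-2*25)) = (7/2 + 9*(1/27))/(-50) = (7/2 + 1/3)*(-1/50) = (23/6)*(-1/50) = -23/300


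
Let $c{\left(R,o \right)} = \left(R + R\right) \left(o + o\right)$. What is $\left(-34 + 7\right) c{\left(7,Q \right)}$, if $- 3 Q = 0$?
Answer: $0$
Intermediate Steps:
$Q = 0$ ($Q = \left(- \frac{1}{3}\right) 0 = 0$)
$c{\left(R,o \right)} = 4 R o$ ($c{\left(R,o \right)} = 2 R 2 o = 4 R o$)
$\left(-34 + 7\right) c{\left(7,Q \right)} = \left(-34 + 7\right) 4 \cdot 7 \cdot 0 = \left(-27\right) 0 = 0$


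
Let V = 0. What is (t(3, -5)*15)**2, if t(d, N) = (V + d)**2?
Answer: 18225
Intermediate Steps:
t(d, N) = d**2 (t(d, N) = (0 + d)**2 = d**2)
(t(3, -5)*15)**2 = (3**2*15)**2 = (9*15)**2 = 135**2 = 18225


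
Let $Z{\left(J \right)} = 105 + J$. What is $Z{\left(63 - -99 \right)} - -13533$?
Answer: $13800$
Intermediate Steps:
$Z{\left(63 - -99 \right)} - -13533 = \left(105 + \left(63 - -99\right)\right) - -13533 = \left(105 + \left(63 + 99\right)\right) + 13533 = \left(105 + 162\right) + 13533 = 267 + 13533 = 13800$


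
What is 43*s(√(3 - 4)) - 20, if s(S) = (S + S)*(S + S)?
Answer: -192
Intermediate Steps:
s(S) = 4*S² (s(S) = (2*S)*(2*S) = 4*S²)
43*s(√(3 - 4)) - 20 = 43*(4*(√(3 - 4))²) - 20 = 43*(4*(√(-1))²) - 20 = 43*(4*I²) - 20 = 43*(4*(-1)) - 20 = 43*(-4) - 20 = -172 - 20 = -192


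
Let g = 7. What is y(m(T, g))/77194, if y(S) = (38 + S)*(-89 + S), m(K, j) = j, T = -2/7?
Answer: -1845/38597 ≈ -0.047802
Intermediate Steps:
T = -2/7 (T = -2*⅐ = -2/7 ≈ -0.28571)
y(S) = (-89 + S)*(38 + S)
y(m(T, g))/77194 = (-3382 + 7² - 51*7)/77194 = (-3382 + 49 - 357)*(1/77194) = -3690*1/77194 = -1845/38597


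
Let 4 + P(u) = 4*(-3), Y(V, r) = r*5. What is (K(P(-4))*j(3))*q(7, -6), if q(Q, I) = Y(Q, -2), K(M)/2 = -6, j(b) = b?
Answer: 360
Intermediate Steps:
Y(V, r) = 5*r
P(u) = -16 (P(u) = -4 + 4*(-3) = -4 - 12 = -16)
K(M) = -12 (K(M) = 2*(-6) = -12)
q(Q, I) = -10 (q(Q, I) = 5*(-2) = -10)
(K(P(-4))*j(3))*q(7, -6) = -12*3*(-10) = -36*(-10) = 360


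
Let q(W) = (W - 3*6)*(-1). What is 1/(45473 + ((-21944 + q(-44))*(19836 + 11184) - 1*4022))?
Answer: -1/678738189 ≈ -1.4733e-9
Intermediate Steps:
q(W) = 18 - W (q(W) = (W - 18)*(-1) = (-18 + W)*(-1) = 18 - W)
1/(45473 + ((-21944 + q(-44))*(19836 + 11184) - 1*4022)) = 1/(45473 + ((-21944 + (18 - 1*(-44)))*(19836 + 11184) - 1*4022)) = 1/(45473 + ((-21944 + (18 + 44))*31020 - 4022)) = 1/(45473 + ((-21944 + 62)*31020 - 4022)) = 1/(45473 + (-21882*31020 - 4022)) = 1/(45473 + (-678779640 - 4022)) = 1/(45473 - 678783662) = 1/(-678738189) = -1/678738189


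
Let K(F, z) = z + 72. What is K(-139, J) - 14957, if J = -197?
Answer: -15082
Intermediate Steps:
K(F, z) = 72 + z
K(-139, J) - 14957 = (72 - 197) - 14957 = -125 - 14957 = -15082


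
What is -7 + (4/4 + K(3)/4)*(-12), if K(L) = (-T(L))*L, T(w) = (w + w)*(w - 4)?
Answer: -73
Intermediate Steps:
T(w) = 2*w*(-4 + w) (T(w) = (2*w)*(-4 + w) = 2*w*(-4 + w))
K(L) = -2*L²*(-4 + L) (K(L) = (-2*L*(-4 + L))*L = -2*L²*(-4 + L))
-7 + (4/4 + K(3)/4)*(-12) = -7 + (4/4 + (2*3²*(4 - 1*3))/4)*(-12) = -7 + (4*(¼) + (2*9*(4 - 3))*(¼))*(-12) = -7 + (1 + (2*9*1)*(¼))*(-12) = -7 + (1 + 18*(¼))*(-12) = -7 + (1 + 9/2)*(-12) = -7 + (11/2)*(-12) = -7 - 66 = -73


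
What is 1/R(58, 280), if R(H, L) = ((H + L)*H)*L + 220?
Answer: 1/5489340 ≈ 1.8217e-7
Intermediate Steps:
R(H, L) = 220 + H*L*(H + L) (R(H, L) = (H*(H + L))*L + 220 = H*L*(H + L) + 220 = 220 + H*L*(H + L))
1/R(58, 280) = 1/(220 + 58*280² + 280*58²) = 1/(220 + 58*78400 + 280*3364) = 1/(220 + 4547200 + 941920) = 1/5489340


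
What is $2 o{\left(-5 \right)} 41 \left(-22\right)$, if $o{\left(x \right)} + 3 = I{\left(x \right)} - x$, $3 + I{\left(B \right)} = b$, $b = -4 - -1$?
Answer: $7216$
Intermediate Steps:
$b = -3$ ($b = -4 + 1 = -3$)
$I{\left(B \right)} = -6$ ($I{\left(B \right)} = -3 - 3 = -6$)
$o{\left(x \right)} = -9 - x$ ($o{\left(x \right)} = -3 - \left(6 + x\right) = -9 - x$)
$2 o{\left(-5 \right)} 41 \left(-22\right) = 2 \left(-9 - -5\right) 41 \left(-22\right) = 2 \left(-9 + 5\right) 41 \left(-22\right) = 2 \left(-4\right) 41 \left(-22\right) = \left(-8\right) 41 \left(-22\right) = \left(-328\right) \left(-22\right) = 7216$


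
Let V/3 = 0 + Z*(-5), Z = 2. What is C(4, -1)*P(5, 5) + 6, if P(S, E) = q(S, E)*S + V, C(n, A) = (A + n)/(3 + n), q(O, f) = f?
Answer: 27/7 ≈ 3.8571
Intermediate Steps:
V = -30 (V = 3*(0 + 2*(-5)) = 3*(0 - 10) = 3*(-10) = -30)
C(n, A) = (A + n)/(3 + n)
P(S, E) = -30 + E*S (P(S, E) = E*S - 30 = -30 + E*S)
C(4, -1)*P(5, 5) + 6 = ((-1 + 4)/(3 + 4))*(-30 + 5*5) + 6 = (3/7)*(-30 + 25) + 6 = ((1/7)*3)*(-5) + 6 = (3/7)*(-5) + 6 = -15/7 + 6 = 27/7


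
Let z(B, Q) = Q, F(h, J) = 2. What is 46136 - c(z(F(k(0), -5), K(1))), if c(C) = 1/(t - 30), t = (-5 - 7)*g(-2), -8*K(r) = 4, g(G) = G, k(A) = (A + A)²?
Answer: 276817/6 ≈ 46136.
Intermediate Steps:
k(A) = 4*A² (k(A) = (2*A)² = 4*A²)
K(r) = -½ (K(r) = -⅛*4 = -½)
t = 24 (t = (-5 - 7)*(-2) = -12*(-2) = 24)
c(C) = -⅙ (c(C) = 1/(24 - 30) = 1/(-6) = -⅙)
46136 - c(z(F(k(0), -5), K(1))) = 46136 - 1*(-⅙) = 46136 + ⅙ = 276817/6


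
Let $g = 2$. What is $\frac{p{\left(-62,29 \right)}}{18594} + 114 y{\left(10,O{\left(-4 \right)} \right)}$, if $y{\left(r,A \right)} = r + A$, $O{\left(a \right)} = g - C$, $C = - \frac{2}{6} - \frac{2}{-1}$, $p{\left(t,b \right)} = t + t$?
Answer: $\frac{10951804}{9297} \approx 1178.0$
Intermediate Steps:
$p{\left(t,b \right)} = 2 t$
$C = \frac{5}{3}$ ($C = \left(-2\right) \frac{1}{6} - -2 = - \frac{1}{3} + 2 = \frac{5}{3} \approx 1.6667$)
$O{\left(a \right)} = \frac{1}{3}$ ($O{\left(a \right)} = 2 - \frac{5}{3} = \frac{1}{3}$)
$y{\left(r,A \right)} = A + r$
$\frac{p{\left(-62,29 \right)}}{18594} + 114 y{\left(10,O{\left(-4 \right)} \right)} = \frac{2 \left(-62\right)}{18594} + 114 \left(\frac{1}{3} + 10\right) = \left(-124\right) \frac{1}{18594} + 114 \cdot \frac{31}{3} = - \frac{62}{9297} + 1178 = \frac{10951804}{9297}$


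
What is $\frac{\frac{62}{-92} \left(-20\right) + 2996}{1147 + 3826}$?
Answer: $\frac{69218}{114379} \approx 0.60516$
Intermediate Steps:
$\frac{\frac{62}{-92} \left(-20\right) + 2996}{1147 + 3826} = \frac{62 \left(- \frac{1}{92}\right) \left(-20\right) + 2996}{4973} = \left(\left(- \frac{31}{46}\right) \left(-20\right) + 2996\right) \frac{1}{4973} = \left(\frac{310}{23} + 2996\right) \frac{1}{4973} = \frac{69218}{23} \cdot \frac{1}{4973} = \frac{69218}{114379}$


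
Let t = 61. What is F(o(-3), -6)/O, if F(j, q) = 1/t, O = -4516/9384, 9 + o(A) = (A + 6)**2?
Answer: -2346/68869 ≈ -0.034065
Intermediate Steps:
o(A) = -9 + (6 + A)**2 (o(A) = -9 + (A + 6)**2 = -9 + (6 + A)**2)
O = -1129/2346 (O = -4516*1/9384 = -1129/2346 ≈ -0.48124)
F(j, q) = 1/61
F(o(-3), -6)/O = 1/(61*(-1129/2346)) = (1/61)*(-2346/1129) = -2346/68869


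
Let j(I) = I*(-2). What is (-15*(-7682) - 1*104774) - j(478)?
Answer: 11412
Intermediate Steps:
j(I) = -2*I
(-15*(-7682) - 1*104774) - j(478) = (-15*(-7682) - 1*104774) - (-2)*478 = (115230 - 104774) - 1*(-956) = 10456 + 956 = 11412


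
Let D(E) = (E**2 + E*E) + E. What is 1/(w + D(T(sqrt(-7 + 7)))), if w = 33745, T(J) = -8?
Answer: 1/33865 ≈ 2.9529e-5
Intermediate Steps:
D(E) = E + 2*E**2 (D(E) = (E**2 + E**2) + E = 2*E**2 + E = E + 2*E**2)
1/(w + D(T(sqrt(-7 + 7)))) = 1/(33745 - 8*(1 + 2*(-8))) = 1/(33745 - 8*(1 - 16)) = 1/(33745 - 8*(-15)) = 1/(33745 + 120) = 1/33865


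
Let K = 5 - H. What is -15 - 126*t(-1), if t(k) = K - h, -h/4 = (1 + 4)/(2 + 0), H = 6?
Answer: -1149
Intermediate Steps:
K = -1 (K = 5 - 1*6 = 5 - 6 = -1)
h = -10 (h = -4*(1 + 4)/(2 + 0) = -20/2 = -4*5/2 = -10)
t(k) = 9 (t(k) = -1 - 1*(-10) = -1 + 10 = 9)
-15 - 126*t(-1) = -15 - 126*9 = -15 - 1134 = -1149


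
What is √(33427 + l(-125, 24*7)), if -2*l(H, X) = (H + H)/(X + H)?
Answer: 17*√213882/43 ≈ 182.84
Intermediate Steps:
l(H, X) = -H/(H + X) (l(H, X) = -(H + H)/(2*(X + H)) = -2*H/(2*(H + X)) = -H/(H + X))
√(33427 + l(-125, 24*7)) = √(33427 - 1*(-125)/(-125 + 24*7)) = √(33427 - 1*(-125)/(-125 + 168)) = √(33427 - 1*(-125)/43) = √(33427 - 1*(-125)*1/43) = √(33427 + 125/43) = √(1437486/43) = 17*√213882/43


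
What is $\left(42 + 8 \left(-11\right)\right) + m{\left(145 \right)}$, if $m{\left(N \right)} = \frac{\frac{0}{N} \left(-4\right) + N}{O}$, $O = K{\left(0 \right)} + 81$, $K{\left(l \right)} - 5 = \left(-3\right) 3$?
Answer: $- \frac{3397}{77} \approx -44.117$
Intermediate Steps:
$K{\left(l \right)} = -4$ ($K{\left(l \right)} = 5 - 9 = -4$)
$O = 77$ ($O = -4 + 81 = 77$)
$m{\left(N \right)} = \frac{N}{77}$ ($m{\left(N \right)} = \frac{\frac{0}{N} \left(-4\right) + N}{77} = \left(0 \left(-4\right) + N\right) \frac{1}{77} = \left(0 + N\right) \frac{1}{77} = N \frac{1}{77} = \frac{N}{77}$)
$\left(42 + 8 \left(-11\right)\right) + m{\left(145 \right)} = \left(42 + 8 \left(-11\right)\right) + \frac{1}{77} \cdot 145 = \left(42 - 88\right) + \frac{145}{77} = -46 + \frac{145}{77} = - \frac{3397}{77}$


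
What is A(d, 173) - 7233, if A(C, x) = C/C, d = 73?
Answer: -7232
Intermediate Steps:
A(C, x) = 1
A(d, 173) - 7233 = 1 - 7233 = -7232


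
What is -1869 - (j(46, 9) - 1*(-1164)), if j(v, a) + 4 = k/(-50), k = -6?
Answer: -75728/25 ≈ -3029.1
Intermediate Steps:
j(v, a) = -97/25 (j(v, a) = -4 - 6/(-50) = -4 - 6*(-1/50) = -4 + 3/25 = -97/25)
-1869 - (j(46, 9) - 1*(-1164)) = -1869 - (-97/25 - 1*(-1164)) = -1869 - (-97/25 + 1164) = -1869 - 1*29003/25 = -1869 - 29003/25 = -75728/25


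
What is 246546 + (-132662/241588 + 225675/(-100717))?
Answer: 2999446987539431/12166009298 ≈ 2.4654e+5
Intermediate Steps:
246546 + (-132662/241588 + 225675/(-100717)) = 246546 + (-132662*1/241588 + 225675*(-1/100717)) = 246546 + (-66331/120794 - 225675/100717) = 246546 - 33940845277/12166009298 = 2999446987539431/12166009298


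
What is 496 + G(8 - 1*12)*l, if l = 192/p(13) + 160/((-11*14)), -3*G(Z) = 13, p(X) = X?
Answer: 100832/231 ≈ 436.50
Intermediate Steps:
G(Z) = -13/3 (G(Z) = -⅓*13 = -13/3)
l = 13744/1001 (l = 192/13 + 160/((-11*14)) = 192*(1/13) + 160/(-154) = 192/13 + 160*(-1/154) = 192/13 - 80/77 = 13744/1001 ≈ 13.730)
496 + G(8 - 1*12)*l = 496 - 13/3*13744/1001 = 496 - 13744/231 = 100832/231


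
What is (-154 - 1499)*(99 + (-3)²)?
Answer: -178524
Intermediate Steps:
(-154 - 1499)*(99 + (-3)²) = -1653*(99 + 9) = -1653*108 = -178524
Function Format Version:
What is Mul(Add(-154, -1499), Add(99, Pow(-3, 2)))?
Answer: -178524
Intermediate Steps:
Mul(Add(-154, -1499), Add(99, Pow(-3, 2))) = Mul(-1653, Add(99, 9)) = Mul(-1653, 108) = -178524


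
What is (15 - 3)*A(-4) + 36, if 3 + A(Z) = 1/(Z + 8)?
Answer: 3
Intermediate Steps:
A(Z) = -3 + 1/(8 + Z) (A(Z) = -3 + 1/(Z + 8) = -3 + 1/(8 + Z))
(15 - 3)*A(-4) + 36 = (15 - 3)*((-23 - 3*(-4))/(8 - 4)) + 36 = 12*((-23 + 12)/4) + 36 = 12*((1/4)*(-11)) + 36 = 12*(-11/4) + 36 = -33 + 36 = 3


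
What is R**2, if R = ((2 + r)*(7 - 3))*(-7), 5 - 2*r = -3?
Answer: 28224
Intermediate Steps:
r = 4 (r = 5/2 - 1/2*(-3) = 5/2 + 3/2 = 4)
R = -168 (R = ((2 + 4)*(7 - 3))*(-7) = (6*4)*(-7) = 24*(-7) = -168)
R**2 = (-168)**2 = 28224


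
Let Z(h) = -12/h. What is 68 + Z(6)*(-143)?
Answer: 354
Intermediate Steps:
68 + Z(6)*(-143) = 68 - 12/6*(-143) = 68 - 12*⅙*(-143) = 68 - 2*(-143) = 68 + 286 = 354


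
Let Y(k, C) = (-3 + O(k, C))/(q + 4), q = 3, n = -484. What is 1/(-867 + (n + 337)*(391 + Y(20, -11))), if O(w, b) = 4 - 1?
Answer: -1/58344 ≈ -1.7140e-5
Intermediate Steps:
O(w, b) = 3
Y(k, C) = 0 (Y(k, C) = (-3 + 3)/(3 + 4) = 0/7 = (⅐)*0 = 0)
1/(-867 + (n + 337)*(391 + Y(20, -11))) = 1/(-867 + (-484 + 337)*(391 + 0)) = 1/(-867 - 147*391) = 1/(-867 - 57477) = 1/(-58344) = -1/58344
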